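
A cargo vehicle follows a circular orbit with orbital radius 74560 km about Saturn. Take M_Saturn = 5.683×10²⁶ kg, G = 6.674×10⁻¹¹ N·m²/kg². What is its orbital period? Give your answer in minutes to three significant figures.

T ≈ 346 minutes

μ = GM = 6.674×10⁻¹¹ × 5.683×10²⁶ = 3.793×10¹⁶ m³/s².
r = 74560 km = 7.456×10⁷ m.
Kepler's third law: T = 2π√(r³/μ) = 2π√((7.456×10⁷)³ / 3.793×10¹⁶).
r³/μ = 1.093×10⁷ s², so T = 2π × 3.306×10³ = 2.077×10⁴ s.
Converting: 2.077×10⁴ s ÷ 60.00 = 346.2 minutes.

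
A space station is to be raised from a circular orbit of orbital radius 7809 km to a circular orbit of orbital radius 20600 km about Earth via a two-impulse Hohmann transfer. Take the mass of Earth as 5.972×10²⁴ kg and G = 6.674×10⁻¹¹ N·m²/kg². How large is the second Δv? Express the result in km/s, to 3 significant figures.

μ = GM = 6.674×10⁻¹¹ × 5.972×10²⁴ = 3.986×10¹⁴ m³/s².
r₁ = 7809 km = 7.809×10⁶ m.
r₂ = 20600 km = 2.060×10⁷ m.
Transfer ellipse a_t = (r₁ + r₂)/2 = 1.420×10⁷ m.
At r₁: circular v_c1 = √(μ/r₁) = 7144 m/s; transfer-perigee v_p = √[μ(2/r₁ − 1/a_t)] = 8604 m/s.
At r₂: circular v_c2 = √(μ/r₂) = 4399 m/s; transfer-apogee v_a = √[μ(2/r₂ − 1/a_t)] = 3261 m/s.
Δv₂ = v_c2 − v_a = 1137 m/s.
= 1.137 km/s.

Δv ≈ 1.14 km/s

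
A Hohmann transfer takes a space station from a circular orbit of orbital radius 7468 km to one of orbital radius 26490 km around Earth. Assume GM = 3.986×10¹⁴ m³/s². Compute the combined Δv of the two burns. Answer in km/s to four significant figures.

Δv_total ≈ 3.126 km/s

r₁ = 7468 km = 7.468×10⁶ m.
r₂ = 26490 km = 2.649×10⁷ m.
Transfer ellipse a_t = (r₁ + r₂)/2 = 1.698×10⁷ m.
At r₁: circular v_c1 = √(μ/r₁) = 7306 m/s; transfer-perigee v_p = √[μ(2/r₁ − 1/a_t)] = 9125 m/s.
Δv₁ = v_p − v_c1 = 1820 m/s.
At r₂: circular v_c2 = √(μ/r₂) = 3879 m/s; transfer-apogee v_a = √[μ(2/r₂ − 1/a_t)] = 2573 m/s.
Δv₂ = v_c2 − v_a = 1306 m/s.
Total Δv = Δv₁ + Δv₂ = 3126 m/s = 3.126 km/s.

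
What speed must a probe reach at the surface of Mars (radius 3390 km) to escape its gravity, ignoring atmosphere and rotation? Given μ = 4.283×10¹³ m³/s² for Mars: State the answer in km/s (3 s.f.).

r = R = 3.390×10⁶ m.
Escape speed v_esc = √(2μ/r) = √(2 × 4.283×10¹³ / 3.390×10⁶) = √(2.527×10⁷) = 5027 m/s.
= 5.027 km/s.

v_esc ≈ 5.03 km/s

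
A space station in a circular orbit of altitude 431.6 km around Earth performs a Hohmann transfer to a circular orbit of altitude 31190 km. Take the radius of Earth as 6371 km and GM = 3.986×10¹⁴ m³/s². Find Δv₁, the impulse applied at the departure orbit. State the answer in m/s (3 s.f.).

r₁ = 6371 + 431.6 = 6802.6 km = 6.8026×10⁶ m.
r₂ = 6371 + 31190 = 37561 km = 3.7561×10⁷ m.
Transfer ellipse a_t = (r₁ + r₂)/2 = 2.218×10⁷ m.
At r₁: circular v_c1 = √(μ/r₁) = 7655 m/s; transfer-perigee v_p = √[μ(2/r₁ − 1/a_t)] = 9961 m/s.
Δv₁ = v_p − v_c1 = 2306 m/s.

Δv ≈ 2310 m/s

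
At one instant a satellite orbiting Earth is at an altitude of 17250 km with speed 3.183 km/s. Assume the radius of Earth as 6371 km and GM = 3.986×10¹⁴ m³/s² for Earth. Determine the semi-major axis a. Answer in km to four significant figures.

a ≈ 16880 km

r = 6371 + 17250 = 23621 km = 2.362×10⁷ m.
Specific orbital energy ε = v²/2 − μ/r = (3183)²/2 − 3.986×10¹⁴/2.362×10⁷ = -1.181×10⁷ J/kg.
Since ε = −μ/(2a), a = −μ/(2ε) = 1.688×10⁷ m = 16877 km.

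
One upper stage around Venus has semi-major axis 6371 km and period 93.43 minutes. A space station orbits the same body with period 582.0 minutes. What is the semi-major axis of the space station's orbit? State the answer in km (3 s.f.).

Kepler's third law: a³ ∝ T², so a₂ = a₁ (T₂/T₁)^(2/3).
T₂/T₁ = 6.229, (T₂/T₁)^(2/3) = 3.386.
a₂ = 6371 × 3.386 = 21570 km.

a₂ ≈ 21600 km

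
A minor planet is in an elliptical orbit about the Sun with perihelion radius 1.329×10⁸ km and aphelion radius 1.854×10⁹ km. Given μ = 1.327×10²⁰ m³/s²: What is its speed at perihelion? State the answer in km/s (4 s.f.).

v ≈ 43.17 km/s

Semi-major axis a = (r_p + r_a)/2 = 9.9345×10⁸ km = 9.934×10¹¹ m.
Vis-viva: v² = μ(2/r − 1/a) = 1.327×10²⁰ × (1.505×10⁻¹¹ − 1.007×10⁻¹²) = 1.863×10⁹ m²/s².
v = 43170 m/s = 43.17 km/s.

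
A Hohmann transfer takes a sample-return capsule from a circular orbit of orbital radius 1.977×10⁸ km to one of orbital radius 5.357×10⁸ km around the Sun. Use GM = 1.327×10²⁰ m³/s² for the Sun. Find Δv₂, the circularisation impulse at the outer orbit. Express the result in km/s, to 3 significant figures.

Δv ≈ 4.18 km/s

r₁ = 1.977×10⁸ km = 1.977×10¹¹ m.
r₂ = 5.357×10⁸ km = 5.357×10¹¹ m.
Transfer ellipse a_t = (r₁ + r₂)/2 = 3.667×10¹¹ m.
At r₁: circular v_c1 = √(μ/r₁) = 25910 m/s; transfer-perihelion v_p = √[μ(2/r₁ − 1/a_t)] = 31310 m/s.
At r₂: circular v_c2 = √(μ/r₂) = 15740 m/s; transfer-aphelion v_a = √[μ(2/r₂ − 1/a_t)] = 11560 m/s.
Δv₂ = v_c2 − v_a = 4183 m/s.
= 4.183 km/s.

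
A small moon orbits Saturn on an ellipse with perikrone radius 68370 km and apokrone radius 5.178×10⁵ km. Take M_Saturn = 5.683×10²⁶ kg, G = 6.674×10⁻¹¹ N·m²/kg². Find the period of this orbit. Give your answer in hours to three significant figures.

T ≈ 45.0 hours

μ = GM = 6.674×10⁻¹¹ × 5.683×10²⁶ = 3.793×10¹⁶ m³/s².
Semi-major axis a = (r_p + r_a)/2 = (68370 + 5.1780×10⁵)/2 = 2.9308×10⁵ km = 2.931×10⁸ m.
By Kepler's third law T = 2π√(a³/μ) = 2π × 2.576×10⁴ = 1.619×10⁵ s.
= 44.97 hours.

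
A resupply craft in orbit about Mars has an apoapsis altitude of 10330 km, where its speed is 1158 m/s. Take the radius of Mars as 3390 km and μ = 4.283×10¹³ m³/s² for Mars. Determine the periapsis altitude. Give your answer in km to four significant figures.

periapsis altitude ≈ 362.8 km

r_a = 3390 + 10330 = 13720 km = 1.372×10⁷ m.
Specific energy ε = v²/2 − μ/r = -2.451×10⁶ J/kg, so a = −μ/(2ε) = 8.736×10⁶ m.
The apsides satisfy r_p + r_a = 2a, so the periapsis radius is 2a − r_a = 3.753×10⁶ m = 3752.8 km.
Periapsis altitude = 3752.8 − 3390 = 362.80 km.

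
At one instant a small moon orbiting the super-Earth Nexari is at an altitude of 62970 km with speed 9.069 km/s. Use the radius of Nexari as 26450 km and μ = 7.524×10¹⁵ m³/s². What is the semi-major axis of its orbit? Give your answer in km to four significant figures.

r = 26450 + 62970 = 89420 km = 8.942×10⁷ m.
Specific orbital energy ε = v²/2 − μ/r = (9069)²/2 − 7.524×10¹⁵/8.942×10⁷ = -4.302×10⁷ J/kg.
Since ε = −μ/(2a), a = −μ/(2ε) = 8.745×10⁷ m = 87450 km.

a ≈ 87450 km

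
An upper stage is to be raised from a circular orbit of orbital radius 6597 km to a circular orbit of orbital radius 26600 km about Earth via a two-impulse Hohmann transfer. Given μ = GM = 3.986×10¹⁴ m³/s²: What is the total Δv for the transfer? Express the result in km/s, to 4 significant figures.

Δv_total ≈ 3.498 km/s

r₁ = 6597 km = 6.597×10⁶ m.
r₂ = 26600 km = 2.660×10⁷ m.
Transfer ellipse a_t = (r₁ + r₂)/2 = 1.660×10⁷ m.
At r₁: circular v_c1 = √(μ/r₁) = 7773 m/s; transfer-perigee v_p = √[μ(2/r₁ − 1/a_t)] = 9840 m/s.
Δv₁ = v_p − v_c1 = 2067 m/s.
At r₂: circular v_c2 = √(μ/r₂) = 3871 m/s; transfer-apogee v_a = √[μ(2/r₂ − 1/a_t)] = 2440 m/s.
Δv₂ = v_c2 − v_a = 1431 m/s.
Total Δv = Δv₁ + Δv₂ = 3498 m/s = 3.498 km/s.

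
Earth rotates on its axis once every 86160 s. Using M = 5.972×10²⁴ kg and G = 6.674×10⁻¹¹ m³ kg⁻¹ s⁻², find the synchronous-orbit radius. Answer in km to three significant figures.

r_sync ≈ 42200 km

μ = GM = 6.674×10⁻¹¹ × 5.972×10²⁴ = 3.986×10¹⁴ m³/s².
A synchronous orbit has period T, so by Kepler's third law a = (μT²/4π²)^(1/3).
μT²/4π² = 3.986×10¹⁴ × (8.616×10⁴)² / 39.48 = 7.495×10²² m³.
a = 4.216×10⁷ m = 42162 km.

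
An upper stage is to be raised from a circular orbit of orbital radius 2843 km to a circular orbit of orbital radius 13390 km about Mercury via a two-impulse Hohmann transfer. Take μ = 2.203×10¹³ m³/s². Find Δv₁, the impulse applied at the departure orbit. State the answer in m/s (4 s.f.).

r₁ = 2843 km = 2.843×10⁶ m.
r₂ = 13390 km = 1.339×10⁷ m.
Transfer ellipse a_t = (r₁ + r₂)/2 = 8.116×10⁶ m.
At r₁: circular v_c1 = √(μ/r₁) = 2784 m/s; transfer-periherm v_p = √[μ(2/r₁ − 1/a_t)] = 3575 m/s.
Δv₁ = v_p − v_c1 = 791.7 m/s.

Δv ≈ 791.7 m/s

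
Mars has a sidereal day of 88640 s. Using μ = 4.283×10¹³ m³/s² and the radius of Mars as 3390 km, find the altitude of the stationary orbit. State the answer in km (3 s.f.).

A synchronous orbit has period T, so by Kepler's third law a = (μT²/4π²)^(1/3).
μT²/4π² = 4.283×10¹³ × (8.864×10⁴)² / 39.48 = 8.524×10²¹ m³.
a = 2.043×10⁷ m = 20428 km.
Altitude h = a − R = 20428 − 3390 = 17038 km.

h_sync ≈ 17000 km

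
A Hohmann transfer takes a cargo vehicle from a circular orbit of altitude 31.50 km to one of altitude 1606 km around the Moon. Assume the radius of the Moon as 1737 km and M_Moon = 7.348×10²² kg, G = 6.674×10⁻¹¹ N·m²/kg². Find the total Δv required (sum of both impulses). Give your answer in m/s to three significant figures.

μ = GM = 6.674×10⁻¹¹ × 7.348×10²² = 4.904×10¹² m³/s².
r₁ = 1737 + 31.50 = 1768.5 km = 1.7685×10⁶ m.
r₂ = 1737 + 1606 = 3343.0 km = 3.3430×10⁶ m.
Transfer ellipse a_t = (r₁ + r₂)/2 = 2.556×10⁶ m.
At r₁: circular v_c1 = √(μ/r₁) = 1665 m/s; transfer-perilune v_p = √[μ(2/r₁ − 1/a_t)] = 1905 m/s.
Δv₁ = v_p − v_c1 = 239.3 m/s.
At r₂: circular v_c2 = √(μ/r₂) = 1211 m/s; transfer-apolune v_a = √[μ(2/r₂ − 1/a_t)] = 1008 m/s.
Δv₂ = v_c2 − v_a = 203.7 m/s.
Total Δv = Δv₁ + Δv₂ = 442.9 m/s.

Δv_total ≈ 443 m/s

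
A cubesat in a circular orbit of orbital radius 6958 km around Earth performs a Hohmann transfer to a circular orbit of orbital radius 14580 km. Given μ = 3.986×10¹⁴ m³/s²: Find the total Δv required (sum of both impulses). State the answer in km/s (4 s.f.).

Δv_total ≈ 2.264 km/s

r₁ = 6958 km = 6.958×10⁶ m.
r₂ = 14580 km = 1.458×10⁷ m.
Transfer ellipse a_t = (r₁ + r₂)/2 = 1.077×10⁷ m.
At r₁: circular v_c1 = √(μ/r₁) = 7569 m/s; transfer-perigee v_p = √[μ(2/r₁ − 1/a_t)] = 8807 m/s.
Δv₁ = v_p − v_c1 = 1238 m/s.
At r₂: circular v_c2 = √(μ/r₂) = 5229 m/s; transfer-apogee v_a = √[μ(2/r₂ − 1/a_t)] = 4203 m/s.
Δv₂ = v_c2 − v_a = 1026 m/s.
Total Δv = Δv₁ + Δv₂ = 2264 m/s = 2.264 km/s.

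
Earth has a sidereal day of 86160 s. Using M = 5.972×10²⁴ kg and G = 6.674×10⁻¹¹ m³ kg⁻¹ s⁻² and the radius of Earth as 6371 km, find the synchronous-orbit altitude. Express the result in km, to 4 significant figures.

h_sync ≈ 35790 km

μ = GM = 6.674×10⁻¹¹ × 5.972×10²⁴ = 3.986×10¹⁴ m³/s².
A synchronous orbit has period T, so by Kepler's third law a = (μT²/4π²)^(1/3).
μT²/4π² = 3.986×10¹⁴ × (8.616×10⁴)² / 39.48 = 7.495×10²² m³.
a = 4.216×10⁷ m = 42162 km.
Altitude h = a − R = 42162 − 6371 = 35791 km.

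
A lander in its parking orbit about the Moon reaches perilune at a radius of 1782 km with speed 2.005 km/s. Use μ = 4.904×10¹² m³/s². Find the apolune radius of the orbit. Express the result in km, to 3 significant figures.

r_p = 1.782×10⁶ m.
Specific energy ε = v²/2 − μ/r = -7.420×10⁵ J/kg, so a = −μ/(2ε) = 3.305×10⁶ m.
The apsides satisfy r_p + r_a = 2a, so the apolune radius is 2a − r_p = 4.828×10⁶ m = 4827.6 km.

apolune radius ≈ 4830 km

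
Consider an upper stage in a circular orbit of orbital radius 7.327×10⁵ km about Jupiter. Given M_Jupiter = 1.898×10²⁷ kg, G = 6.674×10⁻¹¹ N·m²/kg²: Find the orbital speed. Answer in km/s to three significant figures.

v ≈ 13.1 km/s

μ = GM = 6.674×10⁻¹¹ × 1.898×10²⁷ = 1.267×10¹⁷ m³/s².
r = 7.327×10⁵ km = 7.327×10⁸ m.
For a circular orbit v = √(μ/r) = √(1.267×10¹⁷ / 7.327×10⁸) = √(1.729×10⁸) = 13150 m/s.
That is 13.15 km/s.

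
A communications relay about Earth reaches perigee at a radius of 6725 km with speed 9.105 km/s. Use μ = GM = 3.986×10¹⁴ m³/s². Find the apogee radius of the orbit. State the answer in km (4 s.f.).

r_p = 6.725×10⁶ m.
Specific energy ε = v²/2 − μ/r = -1.782×10⁷ J/kg, so a = −μ/(2ε) = 1.118×10⁷ m.
The apsides satisfy r_p + r_a = 2a, so the apogee radius is 2a − r_p = 1.564×10⁷ m = 15642 km.

apogee radius ≈ 15640 km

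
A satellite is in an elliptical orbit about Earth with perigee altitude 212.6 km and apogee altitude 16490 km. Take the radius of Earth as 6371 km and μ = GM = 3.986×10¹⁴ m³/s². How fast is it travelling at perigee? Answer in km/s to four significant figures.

v ≈ 9.696 km/s

r_p = 6371 + 212.6 = 6583.6 km = 6.5836×10⁶ m.
r_a = 6371 + 16490 = 22861 km = 2.2861×10⁷ m.
Semi-major axis a = (r_p + r_a)/2 = 14722 km = 1.472×10⁷ m.
Vis-viva: v² = μ(2/r − 1/a) = 3.986×10¹⁴ × (3.038×10⁻⁷ − 6.792×10⁻⁸) = 9.401×10⁷ m²/s².
v = 9696 m/s = 9.696 km/s.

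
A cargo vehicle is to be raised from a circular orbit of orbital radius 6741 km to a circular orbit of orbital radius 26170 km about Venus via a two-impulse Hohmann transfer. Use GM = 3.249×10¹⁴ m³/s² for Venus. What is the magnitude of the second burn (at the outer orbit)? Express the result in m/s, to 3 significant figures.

Δv ≈ 1270 m/s

r₁ = 6741 km = 6.741×10⁶ m.
r₂ = 26170 km = 2.617×10⁷ m.
Transfer ellipse a_t = (r₁ + r₂)/2 = 1.646×10⁷ m.
At r₁: circular v_c1 = √(μ/r₁) = 6942 m/s; transfer-periapsis v_p = √[μ(2/r₁ − 1/a_t)] = 8755 m/s.
At r₂: circular v_c2 = √(μ/r₂) = 3523 m/s; transfer-apoapsis v_a = √[μ(2/r₂ − 1/a_t)] = 2255 m/s.
Δv₂ = v_c2 − v_a = 1268 m/s.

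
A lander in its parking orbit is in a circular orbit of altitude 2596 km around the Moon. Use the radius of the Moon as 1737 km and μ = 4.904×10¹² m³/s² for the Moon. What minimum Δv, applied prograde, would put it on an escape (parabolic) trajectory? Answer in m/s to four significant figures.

Δv ≈ 440.7 m/s

r = 1737 + 2596 = 4333.0 km = 4.3330×10⁶ m.
Circular speed v_c = √(μ/r) = 1064 m/s.
Escape speed v_esc = √(2μ/r) = √2 × v_c = 1505 m/s.
Δv = v_esc − v_c = 440.7 m/s.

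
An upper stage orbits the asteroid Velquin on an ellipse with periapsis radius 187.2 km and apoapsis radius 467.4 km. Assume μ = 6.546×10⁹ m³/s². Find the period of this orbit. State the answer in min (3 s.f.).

T ≈ 242 min

Semi-major axis a = (r_p + r_a)/2 = (187.20 + 467.40)/2 = 327.30 km = 3.273×10⁵ m.
By Kepler's third law T = 2π√(a³/μ) = 2π × 2.314×10³ = 1.454×10⁴ s.
= 242.4 min.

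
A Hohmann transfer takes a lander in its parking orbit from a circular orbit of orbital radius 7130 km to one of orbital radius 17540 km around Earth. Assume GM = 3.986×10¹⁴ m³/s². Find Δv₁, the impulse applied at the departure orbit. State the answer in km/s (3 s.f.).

r₁ = 7130 km = 7.130×10⁶ m.
r₂ = 17540 km = 1.754×10⁷ m.
Transfer ellipse a_t = (r₁ + r₂)/2 = 1.234×10⁷ m.
At r₁: circular v_c1 = √(μ/r₁) = 7477 m/s; transfer-perigee v_p = √[μ(2/r₁ − 1/a_t)] = 8916 m/s.
Δv₁ = v_p − v_c1 = 1439 m/s.
= 1.439 km/s.

Δv ≈ 1.44 km/s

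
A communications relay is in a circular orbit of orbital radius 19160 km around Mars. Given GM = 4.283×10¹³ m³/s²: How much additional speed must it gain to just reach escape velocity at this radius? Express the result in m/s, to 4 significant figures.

Δv ≈ 619.3 m/s

r = 19160 km = 1.916×10⁷ m.
Circular speed v_c = √(μ/r) = 1495 m/s.
Escape speed v_esc = √(2μ/r) = √2 × v_c = 2114 m/s.
Δv = v_esc − v_c = 619.3 m/s.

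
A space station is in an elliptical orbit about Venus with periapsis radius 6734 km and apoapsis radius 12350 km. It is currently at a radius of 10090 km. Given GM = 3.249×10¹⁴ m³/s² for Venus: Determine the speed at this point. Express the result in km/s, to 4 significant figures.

v ≈ 5.509 km/s

Semi-major axis a = (r_p + r_a)/2 = 9542.0 km = 9.542×10⁶ m.
Vis-viva: v² = μ(2/r − 1/a) = 3.249×10¹⁴ × (1.982×10⁻⁷ − 1.048×10⁻⁷) = 3.035×10⁷ m²/s².
v = 5509 m/s = 5.509 km/s.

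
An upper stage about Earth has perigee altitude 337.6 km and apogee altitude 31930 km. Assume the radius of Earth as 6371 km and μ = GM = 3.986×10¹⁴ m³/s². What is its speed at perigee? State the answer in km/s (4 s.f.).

v ≈ 10.06 km/s

r_p = 6371 + 337.6 = 6708.6 km = 6.7086×10⁶ m.
r_a = 6371 + 31930 = 38301 km = 3.8301×10⁷ m.
Semi-major axis a = (r_p + r_a)/2 = 22505 km = 2.250×10⁷ m.
Vis-viva: v² = μ(2/r − 1/a) = 3.986×10¹⁴ × (2.981×10⁻⁷ − 4.443×10⁻⁸) = 1.011×10⁸ m²/s².
v = 10060 m/s = 10.06 km/s.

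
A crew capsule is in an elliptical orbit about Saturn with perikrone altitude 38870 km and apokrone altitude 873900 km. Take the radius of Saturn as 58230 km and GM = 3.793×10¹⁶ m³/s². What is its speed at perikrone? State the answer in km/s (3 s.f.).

r_p = 58230 + 38870 = 97100 km = 9.7100×10⁷ m.
r_a = 58230 + 873900 = 932130 km = 9.3213×10⁸ m.
Semi-major axis a = (r_p + r_a)/2 = 5.1462×10⁵ km = 5.146×10⁸ m.
Vis-viva: v² = μ(2/r − 1/a) = 3.793×10¹⁶ × (2.060×10⁻⁸ − 1.943×10⁻⁹) = 7.076×10⁸ m²/s².
v = 26600 m/s = 26.60 km/s.

v ≈ 26.6 km/s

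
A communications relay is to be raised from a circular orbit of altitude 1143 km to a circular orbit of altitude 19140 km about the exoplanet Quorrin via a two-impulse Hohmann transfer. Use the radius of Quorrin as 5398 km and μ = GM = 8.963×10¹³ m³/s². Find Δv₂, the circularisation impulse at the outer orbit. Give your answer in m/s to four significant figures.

Δv ≈ 671.2 m/s

r₁ = 5398 + 1143 = 6541.0 km = 6.5410×10⁶ m.
r₂ = 5398 + 19140 = 24538 km = 2.4538×10⁷ m.
Transfer ellipse a_t = (r₁ + r₂)/2 = 1.554×10⁷ m.
At r₁: circular v_c1 = √(μ/r₁) = 3702 m/s; transfer-periapsis v_p = √[μ(2/r₁ − 1/a_t)] = 4652 m/s.
At r₂: circular v_c2 = √(μ/r₂) = 1911 m/s; transfer-apoapsis v_a = √[μ(2/r₂ − 1/a_t)] = 1240 m/s.
Δv₂ = v_c2 − v_a = 671.2 m/s.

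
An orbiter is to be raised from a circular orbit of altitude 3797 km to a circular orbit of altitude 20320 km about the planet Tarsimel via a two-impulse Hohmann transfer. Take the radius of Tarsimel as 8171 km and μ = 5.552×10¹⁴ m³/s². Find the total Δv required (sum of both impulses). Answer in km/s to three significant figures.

r₁ = 8171 + 3797 = 11968 km = 1.1968×10⁷ m.
r₂ = 8171 + 20320 = 28491 km = 2.8491×10⁷ m.
Transfer ellipse a_t = (r₁ + r₂)/2 = 2.023×10⁷ m.
At r₁: circular v_c1 = √(μ/r₁) = 6811 m/s; transfer-periapsis v_p = √[μ(2/r₁ − 1/a_t)] = 8083 m/s.
Δv₁ = v_p − v_c1 = 1272 m/s.
At r₂: circular v_c2 = √(μ/r₂) = 4414 m/s; transfer-apoapsis v_a = √[μ(2/r₂ − 1/a_t)] = 3395 m/s.
Δv₂ = v_c2 − v_a = 1019 m/s.
Total Δv = Δv₁ + Δv₂ = 2291 m/s = 2.291 km/s.

Δv_total ≈ 2.29 km/s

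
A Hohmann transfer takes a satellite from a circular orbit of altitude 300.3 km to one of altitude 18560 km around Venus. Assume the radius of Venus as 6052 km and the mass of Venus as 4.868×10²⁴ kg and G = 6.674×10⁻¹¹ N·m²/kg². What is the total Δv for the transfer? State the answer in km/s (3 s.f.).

μ = GM = 6.674×10⁻¹¹ × 4.868×10²⁴ = 3.249×10¹⁴ m³/s².
r₁ = 6052 + 300.3 = 6352.3 km = 6.3523×10⁶ m.
r₂ = 6052 + 18560 = 24612 km = 2.4612×10⁷ m.
Transfer ellipse a_t = (r₁ + r₂)/2 = 1.548×10⁷ m.
At r₁: circular v_c1 = √(μ/r₁) = 7152 m/s; transfer-periapsis v_p = √[μ(2/r₁ − 1/a_t)] = 9017 m/s.
Δv₁ = v_p − v_c1 = 1865 m/s.
At r₂: circular v_c2 = √(μ/r₂) = 3633 m/s; transfer-apoapsis v_a = √[μ(2/r₂ − 1/a_t)] = 2327 m/s.
Δv₂ = v_c2 − v_a = 1306 m/s.
Total Δv = Δv₁ + Δv₂ = 3171 m/s = 3.171 km/s.

Δv_total ≈ 3.17 km/s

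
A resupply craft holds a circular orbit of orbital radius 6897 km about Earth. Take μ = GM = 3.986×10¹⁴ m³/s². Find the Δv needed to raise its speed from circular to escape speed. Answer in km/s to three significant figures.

r = 6897 km = 6.897×10⁶ m.
Circular speed v_c = √(μ/r) = 7602 m/s.
Escape speed v_esc = √(2μ/r) = √2 × v_c = 10750 m/s.
Δv = v_esc − v_c = 3149 m/s = 3.149 km/s.

Δv ≈ 3.15 km/s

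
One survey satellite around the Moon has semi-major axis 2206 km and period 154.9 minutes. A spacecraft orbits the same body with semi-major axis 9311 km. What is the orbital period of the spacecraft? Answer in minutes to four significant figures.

Kepler's third law: T² ∝ a³, so T₂ = T₁ (a₂/a₁)^(3/2).
a₂/a₁ = 4.221, (a₂/a₁)^(3/2) = 8.671.
T₂ = 154.9 × 8.671 = 1343 minutes.

T₂ ≈ 1343 minutes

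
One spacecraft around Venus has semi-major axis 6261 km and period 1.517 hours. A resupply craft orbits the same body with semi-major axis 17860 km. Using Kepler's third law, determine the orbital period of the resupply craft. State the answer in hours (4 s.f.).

Kepler's third law: T² ∝ a³, so T₂ = T₁ (a₂/a₁)^(3/2).
a₂/a₁ = 2.853, (a₂/a₁)^(3/2) = 4.818.
T₂ = 1.517 × 4.818 = 7.309 hours.

T₂ ≈ 7.309 hours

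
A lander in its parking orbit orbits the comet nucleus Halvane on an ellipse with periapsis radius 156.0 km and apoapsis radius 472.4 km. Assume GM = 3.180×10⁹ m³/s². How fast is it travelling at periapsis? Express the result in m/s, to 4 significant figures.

Semi-major axis a = (r_p + r_a)/2 = 314.20 km = 3.142×10⁵ m.
Vis-viva: v² = μ(2/r − 1/a) = 3.180×10⁹ × (1.282×10⁻⁵ − 3.183×10⁻⁶) = 3.065×10⁴ m²/s².
v = 175.1 m/s.

v ≈ 175.1 m/s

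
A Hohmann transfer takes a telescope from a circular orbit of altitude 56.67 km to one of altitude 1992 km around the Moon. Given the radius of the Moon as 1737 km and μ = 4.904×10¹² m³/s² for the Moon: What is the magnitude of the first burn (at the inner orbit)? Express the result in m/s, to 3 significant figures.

r₁ = 1737 + 56.67 = 1793.7 km = 1.7937×10⁶ m.
r₂ = 1737 + 1992 = 3729.0 km = 3.7290×10⁶ m.
Transfer ellipse a_t = (r₁ + r₂)/2 = 2.761×10⁶ m.
At r₁: circular v_c1 = √(μ/r₁) = 1653 m/s; transfer-perilune v_p = √[μ(2/r₁ − 1/a_t)] = 1922 m/s.
Δv₁ = v_p − v_c1 = 268.0 m/s.

Δv ≈ 268 m/s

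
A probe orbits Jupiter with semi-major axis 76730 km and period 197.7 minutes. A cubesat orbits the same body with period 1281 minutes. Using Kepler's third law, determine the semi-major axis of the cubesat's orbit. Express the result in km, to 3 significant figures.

Kepler's third law: a³ ∝ T², so a₂ = a₁ (T₂/T₁)^(2/3).
T₂/T₁ = 6.480, (T₂/T₁)^(2/3) = 3.476.
a₂ = 76730 × 3.476 = 2.667×10⁵ km.

a₂ ≈ 2.67×10⁵ km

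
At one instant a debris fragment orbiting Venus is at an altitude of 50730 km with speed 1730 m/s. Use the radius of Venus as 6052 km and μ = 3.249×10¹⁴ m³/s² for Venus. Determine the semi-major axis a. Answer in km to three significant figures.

a ≈ 38400 km

r = 6052 + 50730 = 56782 km = 5.678×10⁷ m.
Vis-viva rearranged: 1/a = 2/r − v²/μ = 3.522×10⁻⁸ − 9.212×10⁻⁹ = 2.601×10⁻⁸ m⁻¹.
a = 3.845×10⁷ m = 38446 km.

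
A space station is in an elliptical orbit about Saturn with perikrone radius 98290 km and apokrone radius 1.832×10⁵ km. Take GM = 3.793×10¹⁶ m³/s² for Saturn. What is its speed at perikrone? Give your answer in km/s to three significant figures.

Semi-major axis a = (r_p + r_a)/2 = 1.4074×10⁵ km = 1.407×10⁸ m.
Vis-viva: v² = μ(2/r − 1/a) = 3.793×10¹⁶ × (2.035×10⁻⁸ − 7.105×10⁻⁹) = 5.023×10⁸ m²/s².
v = 22410 m/s = 22.41 km/s.

v ≈ 22.4 km/s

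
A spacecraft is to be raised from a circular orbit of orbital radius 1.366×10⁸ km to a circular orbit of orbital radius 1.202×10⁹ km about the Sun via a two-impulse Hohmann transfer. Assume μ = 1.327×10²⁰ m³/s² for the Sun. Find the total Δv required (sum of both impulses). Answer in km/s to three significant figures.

Δv_total ≈ 16.4 km/s

r₁ = 1.366×10⁸ km = 1.366×10¹¹ m.
r₂ = 1.202×10⁹ km = 1.202×10¹² m.
Transfer ellipse a_t = (r₁ + r₂)/2 = 6.693×10¹¹ m.
At r₁: circular v_c1 = √(μ/r₁) = 31170 m/s; transfer-perihelion v_p = √[μ(2/r₁ − 1/a_t)] = 41770 m/s.
Δv₁ = v_p − v_c1 = 10600 m/s.
At r₂: circular v_c2 = √(μ/r₂) = 10510 m/s; transfer-aphelion v_a = √[μ(2/r₂ − 1/a_t)] = 4747 m/s.
Δv₂ = v_c2 − v_a = 5760 m/s.
Total Δv = Δv₁ + Δv₂ = 16360 m/s = 16.36 km/s.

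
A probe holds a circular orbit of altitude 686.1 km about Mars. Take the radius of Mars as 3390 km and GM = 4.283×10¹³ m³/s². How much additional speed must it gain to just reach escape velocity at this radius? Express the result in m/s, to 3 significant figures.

r = 3390 + 686.1 = 4076.1 km = 4.0761×10⁶ m.
Circular speed v_c = √(μ/r) = 3242 m/s.
Escape speed v_esc = √(2μ/r) = √2 × v_c = 4584 m/s.
Δv = v_esc − v_c = 1343 m/s.

Δv ≈ 1340 m/s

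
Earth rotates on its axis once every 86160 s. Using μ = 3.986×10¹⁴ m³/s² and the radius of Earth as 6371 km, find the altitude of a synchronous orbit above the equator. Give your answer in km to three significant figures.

h_sync ≈ 35800 km

A synchronous orbit has period T, so by Kepler's third law a = (μT²/4π²)^(1/3).
μT²/4π² = 3.986×10¹⁴ × (8.616×10⁴)² / 39.48 = 7.495×10²² m³.
a = 4.216×10⁷ m = 42163 km.
Altitude h = a − R = 42163 − 6371 = 35792 km.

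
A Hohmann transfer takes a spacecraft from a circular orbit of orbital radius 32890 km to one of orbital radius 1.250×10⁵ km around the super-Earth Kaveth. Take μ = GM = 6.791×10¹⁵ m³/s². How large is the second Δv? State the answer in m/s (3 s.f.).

r₁ = 32890 km = 3.289×10⁷ m.
r₂ = 1.250×10⁵ km = 1.250×10⁸ m.
Transfer ellipse a_t = (r₁ + r₂)/2 = 7.894×10⁷ m.
At r₁: circular v_c1 = √(μ/r₁) = 14370 m/s; transfer-periapsis v_p = √[μ(2/r₁ − 1/a_t)] = 18080 m/s.
At r₂: circular v_c2 = √(μ/r₂) = 7371 m/s; transfer-apoapsis v_a = √[μ(2/r₂ − 1/a_t)] = 4758 m/s.
Δv₂ = v_c2 − v_a = 2613 m/s.

Δv ≈ 2610 m/s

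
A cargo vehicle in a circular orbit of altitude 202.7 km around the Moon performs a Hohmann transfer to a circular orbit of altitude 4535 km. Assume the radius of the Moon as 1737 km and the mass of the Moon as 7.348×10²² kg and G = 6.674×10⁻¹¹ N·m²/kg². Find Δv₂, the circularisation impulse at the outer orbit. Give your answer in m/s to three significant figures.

Δv ≈ 276 m/s

μ = GM = 6.674×10⁻¹¹ × 7.348×10²² = 4.904×10¹² m³/s².
r₁ = 1737 + 202.7 = 1939.7 km = 1.9397×10⁶ m.
r₂ = 1737 + 4535 = 6272.0 km = 6.2720×10⁶ m.
Transfer ellipse a_t = (r₁ + r₂)/2 = 4.106×10⁶ m.
At r₁: circular v_c1 = √(μ/r₁) = 1590 m/s; transfer-perilune v_p = √[μ(2/r₁ − 1/a_t)] = 1965 m/s.
At r₂: circular v_c2 = √(μ/r₂) = 884.2 m/s; transfer-apolune v_a = √[μ(2/r₂ − 1/a_t)] = 607.8 m/s.
Δv₂ = v_c2 − v_a = 276.5 m/s.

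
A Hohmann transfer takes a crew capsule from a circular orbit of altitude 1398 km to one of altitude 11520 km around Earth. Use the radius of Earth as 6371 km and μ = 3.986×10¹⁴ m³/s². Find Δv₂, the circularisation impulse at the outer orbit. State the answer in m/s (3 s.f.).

Δv ≈ 1050 m/s

r₁ = 6371 + 1398 = 7769.0 km = 7.7690×10⁶ m.
r₂ = 6371 + 11520 = 17891 km = 1.7891×10⁷ m.
Transfer ellipse a_t = (r₁ + r₂)/2 = 1.283×10⁷ m.
At r₁: circular v_c1 = √(μ/r₁) = 7163 m/s; transfer-perigee v_p = √[μ(2/r₁ − 1/a_t)] = 8458 m/s.
At r₂: circular v_c2 = √(μ/r₂) = 4720 m/s; transfer-apogee v_a = √[μ(2/r₂ − 1/a_t)] = 3673 m/s.
Δv₂ = v_c2 − v_a = 1047 m/s.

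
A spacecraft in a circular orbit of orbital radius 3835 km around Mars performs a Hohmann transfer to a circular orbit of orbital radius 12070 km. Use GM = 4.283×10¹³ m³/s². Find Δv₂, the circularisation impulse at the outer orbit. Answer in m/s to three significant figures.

Δv ≈ 576 m/s

r₁ = 3835 km = 3.835×10⁶ m.
r₂ = 12070 km = 1.207×10⁷ m.
Transfer ellipse a_t = (r₁ + r₂)/2 = 7.952×10⁶ m.
At r₁: circular v_c1 = √(μ/r₁) = 3342 m/s; transfer-periapsis v_p = √[μ(2/r₁ − 1/a_t)] = 4117 m/s.
At r₂: circular v_c2 = √(μ/r₂) = 1884 m/s; transfer-apoapsis v_a = √[μ(2/r₂ − 1/a_t)] = 1308 m/s.
Δv₂ = v_c2 − v_a = 575.6 m/s.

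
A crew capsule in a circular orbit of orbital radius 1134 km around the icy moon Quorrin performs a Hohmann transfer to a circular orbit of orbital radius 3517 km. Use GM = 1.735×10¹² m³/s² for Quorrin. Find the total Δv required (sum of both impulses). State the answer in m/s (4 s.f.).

Δv_total ≈ 496.1 m/s

r₁ = 1134 km = 1.134×10⁶ m.
r₂ = 3517 km = 3.517×10⁶ m.
Transfer ellipse a_t = (r₁ + r₂)/2 = 2.326×10⁶ m.
At r₁: circular v_c1 = √(μ/r₁) = 1237 m/s; transfer-periapsis v_p = √[μ(2/r₁ − 1/a_t)] = 1521 m/s.
Δv₁ = v_p − v_c1 = 284.2 m/s.
At r₂: circular v_c2 = √(μ/r₂) = 702.4 m/s; transfer-apoapsis v_a = √[μ(2/r₂ − 1/a_t)] = 490.5 m/s.
Δv₂ = v_c2 − v_a = 211.9 m/s.
Total Δv = Δv₁ + Δv₂ = 496.1 m/s.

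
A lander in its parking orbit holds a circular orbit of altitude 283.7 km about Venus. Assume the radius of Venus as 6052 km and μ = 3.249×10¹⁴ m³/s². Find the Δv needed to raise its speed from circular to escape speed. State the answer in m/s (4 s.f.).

r = 6052 + 283.7 = 6335.7 km = 6.3357×10⁶ m.
Circular speed v_c = √(μ/r) = 7161 m/s.
Escape speed v_esc = √(2μ/r) = √2 × v_c = 10130 m/s.
Δv = v_esc − v_c = 2966 m/s.

Δv ≈ 2966 m/s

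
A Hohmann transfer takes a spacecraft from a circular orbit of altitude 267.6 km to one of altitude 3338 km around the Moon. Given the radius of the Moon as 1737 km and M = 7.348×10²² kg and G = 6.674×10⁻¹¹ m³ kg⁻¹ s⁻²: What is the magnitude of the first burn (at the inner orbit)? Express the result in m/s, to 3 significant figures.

μ = GM = 6.674×10⁻¹¹ × 7.348×10²² = 4.904×10¹² m³/s².
r₁ = 1737 + 267.6 = 2004.6 km = 2.0046×10⁶ m.
r₂ = 1737 + 3338 = 5075.0 km = 5.0750×10⁶ m.
Transfer ellipse a_t = (r₁ + r₂)/2 = 3.540×10⁶ m.
At r₁: circular v_c1 = √(μ/r₁) = 1564 m/s; transfer-perilune v_p = √[μ(2/r₁ − 1/a_t)] = 1873 m/s.
Δv₁ = v_p − v_c1 = 308.7 m/s.

Δv ≈ 309 m/s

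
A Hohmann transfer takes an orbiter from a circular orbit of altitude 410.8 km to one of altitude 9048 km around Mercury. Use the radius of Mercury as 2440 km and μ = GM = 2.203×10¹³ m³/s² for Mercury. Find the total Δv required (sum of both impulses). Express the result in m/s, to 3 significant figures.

r₁ = 2440 + 410.8 = 2850.8 km = 2.8508×10⁶ m.
r₂ = 2440 + 9048 = 11488 km = 1.1488×10⁷ m.
Transfer ellipse a_t = (r₁ + r₂)/2 = 7.169×10⁶ m.
At r₁: circular v_c1 = √(μ/r₁) = 2780 m/s; transfer-periherm v_p = √[μ(2/r₁ − 1/a_t)] = 3519 m/s.
Δv₁ = v_p − v_c1 = 739.0 m/s.
At r₂: circular v_c2 = √(μ/r₂) = 1385 m/s; transfer-apoherm v_a = √[μ(2/r₂ − 1/a_t)] = 873.2 m/s.
Δv₂ = v_c2 − v_a = 511.6 m/s.
Total Δv = Δv₁ + Δv₂ = 1251 m/s.

Δv_total ≈ 1250 m/s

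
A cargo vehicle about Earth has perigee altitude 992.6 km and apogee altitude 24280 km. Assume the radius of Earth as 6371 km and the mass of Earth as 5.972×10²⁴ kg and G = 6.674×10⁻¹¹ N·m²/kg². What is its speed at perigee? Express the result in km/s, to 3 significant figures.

μ = GM = 6.674×10⁻¹¹ × 5.972×10²⁴ = 3.986×10¹⁴ m³/s².
r_p = 6371 + 992.6 = 7363.6 km = 7.3636×10⁶ m.
r_a = 6371 + 24280 = 30651 km = 3.0651×10⁷ m.
Semi-major axis a = (r_p + r_a)/2 = 19007 km = 1.901×10⁷ m.
Vis-viva: v² = μ(2/r − 1/a) = 3.986×10¹⁴ × (2.716×10⁻⁷ − 5.261×10⁻⁸) = 8.729×10⁷ m²/s².
v = 9343 m/s = 9.343 km/s.

v ≈ 9.34 km/s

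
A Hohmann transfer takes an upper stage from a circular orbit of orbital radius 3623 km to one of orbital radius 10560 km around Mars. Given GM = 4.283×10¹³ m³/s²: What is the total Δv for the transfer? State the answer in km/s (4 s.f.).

Δv_total ≈ 1.332 km/s

r₁ = 3623 km = 3.623×10⁶ m.
r₂ = 10560 km = 1.056×10⁷ m.
Transfer ellipse a_t = (r₁ + r₂)/2 = 7.092×10⁶ m.
At r₁: circular v_c1 = √(μ/r₁) = 3438 m/s; transfer-periapsis v_p = √[μ(2/r₁ − 1/a_t)] = 4196 m/s.
Δv₁ = v_p − v_c1 = 757.4 m/s.
At r₂: circular v_c2 = √(μ/r₂) = 2014 m/s; transfer-apoapsis v_a = √[μ(2/r₂ − 1/a_t)] = 1439 m/s.
Δv₂ = v_c2 − v_a = 574.4 m/s.
Total Δv = Δv₁ + Δv₂ = 1332 m/s = 1.332 km/s.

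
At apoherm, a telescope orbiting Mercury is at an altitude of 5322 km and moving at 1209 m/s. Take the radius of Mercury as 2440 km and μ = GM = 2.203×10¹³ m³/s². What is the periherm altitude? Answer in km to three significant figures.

periherm altitude ≈ 252 km

r_a = 2440 + 5322 = 7762.0 km = 7.762×10⁶ m.
Specific energy ε = v²/2 − μ/r = -2.107×10⁶ J/kg, so a = −μ/(2ε) = 5.227×10⁶ m.
The apsides satisfy r_p + r_a = 2a, so the periherm radius is 2a − r_a = 2.692×10⁶ m = 2691.9 km.
Periherm altitude = 2691.9 − 2440 = 251.91 km.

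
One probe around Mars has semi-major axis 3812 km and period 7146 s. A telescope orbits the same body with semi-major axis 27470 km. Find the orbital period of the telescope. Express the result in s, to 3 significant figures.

Kepler's third law: T² ∝ a³, so T₂ = T₁ (a₂/a₁)^(3/2).
a₂/a₁ = 7.206, (a₂/a₁)^(3/2) = 19.34.
T₂ = 7146 × 19.34 = 1.382×10⁵ s.

T₂ ≈ 1.38×10⁵ s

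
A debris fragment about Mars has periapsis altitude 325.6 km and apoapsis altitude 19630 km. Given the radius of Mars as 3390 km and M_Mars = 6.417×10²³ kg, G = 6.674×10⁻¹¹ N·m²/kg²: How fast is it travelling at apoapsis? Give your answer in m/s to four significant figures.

v ≈ 719.1 m/s

μ = GM = 6.674×10⁻¹¹ × 6.417×10²³ = 4.283×10¹³ m³/s².
r_p = 3390 + 325.6 = 3715.6 km = 3.7156×10⁶ m.
r_a = 3390 + 19630 = 23020 km = 2.3020×10⁷ m.
Semi-major axis a = (r_p + r_a)/2 = 13368 km = 1.337×10⁷ m.
Vis-viva: v² = μ(2/r − 1/a) = 4.283×10¹³ × (8.688×10⁻⁸ − 7.481×10⁻⁸) = 5.171×10⁵ m²/s².
v = 719.1 m/s.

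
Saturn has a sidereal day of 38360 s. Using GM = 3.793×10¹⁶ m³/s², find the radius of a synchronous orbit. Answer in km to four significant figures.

r_sync ≈ 1.122×10⁵ km

A synchronous orbit has period T, so by Kepler's third law a = (μT²/4π²)^(1/3).
μT²/4π² = 3.793×10¹⁶ × (3.836×10⁴)² / 39.48 = 1.414×10²⁴ m³.
a = 1.122×10⁸ m = 1.1223×10⁵ km.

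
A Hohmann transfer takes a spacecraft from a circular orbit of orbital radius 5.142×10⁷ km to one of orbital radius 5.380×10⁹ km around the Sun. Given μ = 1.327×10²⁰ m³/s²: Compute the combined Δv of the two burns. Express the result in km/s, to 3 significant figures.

r₁ = 5.142×10⁷ km = 5.142×10¹⁰ m.
r₂ = 5.380×10⁹ km = 5.380×10¹² m.
Transfer ellipse a_t = (r₁ + r₂)/2 = 2.716×10¹² m.
At r₁: circular v_c1 = √(μ/r₁) = 50800 m/s; transfer-perihelion v_p = √[μ(2/r₁ − 1/a_t)] = 71500 m/s.
Δv₁ = v_p − v_c1 = 20700 m/s.
At r₂: circular v_c2 = √(μ/r₂) = 4966 m/s; transfer-aphelion v_a = √[μ(2/r₂ − 1/a_t)] = 683.4 m/s.
Δv₂ = v_c2 − v_a = 4283 m/s.
Total Δv = Δv₁ + Δv₂ = 24980 m/s = 24.98 km/s.

Δv_total ≈ 25.0 km/s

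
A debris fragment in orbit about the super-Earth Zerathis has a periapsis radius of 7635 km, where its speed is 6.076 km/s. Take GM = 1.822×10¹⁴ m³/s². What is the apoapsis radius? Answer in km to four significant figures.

apoapsis radius ≈ 26080 km

r_p = 7.635×10⁶ m.
Specific energy ε = v²/2 − μ/r = -5.405×10⁶ J/kg, so a = −μ/(2ε) = 1.686×10⁷ m.
The apsides satisfy r_p + r_a = 2a, so the apoapsis radius is 2a − r_p = 2.608×10⁷ m = 26075 km.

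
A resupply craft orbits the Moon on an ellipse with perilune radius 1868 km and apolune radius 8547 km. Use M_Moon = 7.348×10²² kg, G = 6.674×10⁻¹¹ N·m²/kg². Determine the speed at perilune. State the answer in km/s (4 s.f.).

μ = GM = 6.674×10⁻¹¹ × 7.348×10²² = 4.904×10¹² m³/s².
Semi-major axis a = (r_p + r_a)/2 = 5207.5 km = 5.208×10⁶ m.
Vis-viva: v² = μ(2/r − 1/a) = 4.904×10¹² × (1.071×10⁻⁶ − 1.920×10⁻⁷) = 4.309×10⁶ m²/s².
v = 2076 m/s = 2.076 km/s.

v ≈ 2.076 km/s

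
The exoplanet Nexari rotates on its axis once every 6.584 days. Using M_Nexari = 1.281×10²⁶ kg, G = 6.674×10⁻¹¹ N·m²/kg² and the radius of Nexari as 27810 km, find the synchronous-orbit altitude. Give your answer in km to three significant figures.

μ = GM = 6.674×10⁻¹¹ × 1.281×10²⁶ = 8.549×10¹⁵ m³/s².
T = 6.584 days = 5.689×10⁵ s.
A synchronous orbit has period T, so by Kepler's third law a = (μT²/4π²)^(1/3).
μT²/4π² = 8.549×10¹⁵ × (5.689×10⁵)² / 39.48 = 7.008×10²⁵ m³.
a = 4.123×10⁸ m = 4.1228×10⁵ km.
Altitude h = a − R = 4.1228×10⁵ − 27810 = 3.8447×10⁵ km.

h_sync ≈ 3.84×10⁵ km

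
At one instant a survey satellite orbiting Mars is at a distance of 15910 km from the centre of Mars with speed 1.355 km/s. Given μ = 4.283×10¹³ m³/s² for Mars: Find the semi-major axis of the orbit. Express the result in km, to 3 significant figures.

a ≈ 12100 km

r = 1.591×10⁷ m.
Vis-viva rearranged: 1/a = 2/r − v²/μ = 1.257×10⁻⁷ − 4.287×10⁻⁸ = 8.284×10⁻⁸ m⁻¹.
a = 1.207×10⁷ m = 12072 km.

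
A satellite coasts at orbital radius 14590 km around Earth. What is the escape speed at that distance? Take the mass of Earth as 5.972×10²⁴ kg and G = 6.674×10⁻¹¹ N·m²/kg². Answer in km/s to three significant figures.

μ = GM = 6.674×10⁻¹¹ × 5.972×10²⁴ = 3.986×10¹⁴ m³/s².
r = 14590 km = 1.459×10⁷ m.
Escape speed v_esc = √(2μ/r) = √(2 × 3.986×10¹⁴ / 1.459×10⁷) = √(5.464×10⁷) = 7392 m/s.
= 7.392 km/s.

v_esc ≈ 7.39 km/s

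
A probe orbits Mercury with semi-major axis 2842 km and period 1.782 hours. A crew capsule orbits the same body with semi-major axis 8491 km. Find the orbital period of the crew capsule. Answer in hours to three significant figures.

T₂ ≈ 9.20 hours

Kepler's third law: T² ∝ a³, so T₂ = T₁ (a₂/a₁)^(3/2).
a₂/a₁ = 2.988, (a₂/a₁)^(3/2) = 5.164.
T₂ = 1.782 × 5.164 = 9.203 hours.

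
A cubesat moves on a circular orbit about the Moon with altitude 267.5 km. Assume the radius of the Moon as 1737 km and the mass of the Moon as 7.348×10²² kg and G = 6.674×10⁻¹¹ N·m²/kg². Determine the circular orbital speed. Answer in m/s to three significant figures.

v ≈ 1560 m/s

μ = GM = 6.674×10⁻¹¹ × 7.348×10²² = 4.904×10¹² m³/s².
r = 1737 + 267.5 = 2004.5 km = 2.0045×10⁶ m.
For a circular orbit v = √(μ/r) = √(4.904×10¹² / 2.004×10⁶) = √(2.447×10⁶) = 1564 m/s.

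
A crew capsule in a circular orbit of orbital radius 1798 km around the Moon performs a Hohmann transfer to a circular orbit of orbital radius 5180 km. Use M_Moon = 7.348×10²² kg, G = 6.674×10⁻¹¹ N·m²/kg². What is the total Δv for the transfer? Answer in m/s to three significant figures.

Δv_total ≈ 635 m/s

μ = GM = 6.674×10⁻¹¹ × 7.348×10²² = 4.904×10¹² m³/s².
r₁ = 1798 km = 1.798×10⁶ m.
r₂ = 5180 km = 5.180×10⁶ m.
Transfer ellipse a_t = (r₁ + r₂)/2 = 3.489×10⁶ m.
At r₁: circular v_c1 = √(μ/r₁) = 1652 m/s; transfer-perilune v_p = √[μ(2/r₁ − 1/a_t)] = 2012 m/s.
Δv₁ = v_p − v_c1 = 360.8 m/s.
At r₂: circular v_c2 = √(μ/r₂) = 973.0 m/s; transfer-apolune v_a = √[μ(2/r₂ − 1/a_t)] = 698.5 m/s.
Δv₂ = v_c2 − v_a = 274.5 m/s.
Total Δv = Δv₁ + Δv₂ = 635.3 m/s.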